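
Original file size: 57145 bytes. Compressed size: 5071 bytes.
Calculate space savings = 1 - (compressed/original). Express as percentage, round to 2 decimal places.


ratio = compressed/original = 5071/57145 = 0.088739
savings = 1 - ratio = 1 - 0.088739 = 0.911261
as a percentage: 0.911261 * 100 = 91.13%

Space savings = 1 - 5071/57145 = 91.13%


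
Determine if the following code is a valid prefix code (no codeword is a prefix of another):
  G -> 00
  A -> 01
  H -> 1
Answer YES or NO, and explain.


Checking each pair (does one codeword prefix another?):
  G='00' vs A='01': no prefix
  G='00' vs H='1': no prefix
  A='01' vs G='00': no prefix
  A='01' vs H='1': no prefix
  H='1' vs G='00': no prefix
  H='1' vs A='01': no prefix
No violation found over all pairs.

YES -- this is a valid prefix code. No codeword is a prefix of any other codeword.


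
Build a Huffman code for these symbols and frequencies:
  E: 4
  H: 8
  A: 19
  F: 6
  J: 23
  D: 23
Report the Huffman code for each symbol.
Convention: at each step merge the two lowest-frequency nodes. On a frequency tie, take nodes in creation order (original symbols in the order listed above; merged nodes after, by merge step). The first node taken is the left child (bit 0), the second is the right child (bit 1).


Huffman tree construction:
Step 1: Merge E(4) + F(6) = 10
Step 2: Merge H(8) + (E+F)(10) = 18
Step 3: Merge (H+(E+F))(18) + A(19) = 37
Step 4: Merge J(23) + D(23) = 46
Step 5: Merge ((H+(E+F))+A)(37) + (J+D)(46) = 83
Read each symbol's code off the tree from the root (left child = 0, right child = 1).

Codes:
  E: 0010 (length 4)
  H: 000 (length 3)
  A: 01 (length 2)
  F: 0011 (length 4)
  J: 10 (length 2)
  D: 11 (length 2)
Average code length: 194/83 = 2.3373 bits/symbol


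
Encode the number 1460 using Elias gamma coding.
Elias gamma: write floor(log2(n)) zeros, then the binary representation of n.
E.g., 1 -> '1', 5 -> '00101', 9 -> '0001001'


num_bits = floor(log2(1460)) + 1 = 11
leading_zeros = num_bits - 1 = 10
binary(1460) = 10110110100

Elias gamma(1460) = '0000000000' + '10110110100' = 000000000010110110100 (21 bits)


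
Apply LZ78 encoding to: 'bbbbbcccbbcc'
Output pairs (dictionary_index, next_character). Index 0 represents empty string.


LZ78 encoding steps:
Dictionary: {0: ''}
Step 1: w='' (idx 0), next='b' -> output (0, 'b'), add 'b' as idx 1
Step 2: w='b' (idx 1), next='b' -> output (1, 'b'), add 'bb' as idx 2
Step 3: w='bb' (idx 2), next='c' -> output (2, 'c'), add 'bbc' as idx 3
Step 4: w='' (idx 0), next='c' -> output (0, 'c'), add 'c' as idx 4
Step 5: w='c' (idx 4), next='b' -> output (4, 'b'), add 'cb' as idx 5
Step 6: w='b' (idx 1), next='c' -> output (1, 'c'), add 'bc' as idx 6
Step 7: w='c' (idx 4), end of input -> output (4, '')


Encoded: [(0, 'b'), (1, 'b'), (2, 'c'), (0, 'c'), (4, 'b'), (1, 'c'), (4, '')]


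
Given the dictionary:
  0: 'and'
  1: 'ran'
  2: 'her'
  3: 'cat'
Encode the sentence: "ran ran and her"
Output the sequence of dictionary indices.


Look up each word in the dictionary:
  'ran' -> 1
  'ran' -> 1
  'and' -> 0
  'her' -> 2

Encoded: [1, 1, 0, 2]


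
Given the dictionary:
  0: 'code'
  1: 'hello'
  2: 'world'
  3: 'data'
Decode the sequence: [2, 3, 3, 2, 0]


Look up each index in the dictionary:
  2 -> 'world'
  3 -> 'data'
  3 -> 'data'
  2 -> 'world'
  0 -> 'code'

Decoded: "world data data world code"


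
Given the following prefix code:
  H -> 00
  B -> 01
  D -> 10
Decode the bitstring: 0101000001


Decoding step by step:
Bits 01 -> B
Bits 01 -> B
Bits 00 -> H
Bits 00 -> H
Bits 01 -> B


Decoded message: BBHHB


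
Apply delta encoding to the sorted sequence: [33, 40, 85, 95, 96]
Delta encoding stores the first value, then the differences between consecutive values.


First value: 33
Deltas:
  40 - 33 = 7
  85 - 40 = 45
  95 - 85 = 10
  96 - 95 = 1


Delta encoded: [33, 7, 45, 10, 1]


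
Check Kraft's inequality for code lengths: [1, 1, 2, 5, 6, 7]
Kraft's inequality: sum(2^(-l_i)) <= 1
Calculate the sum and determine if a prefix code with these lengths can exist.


Sum = 2^(-1) + 2^(-1) + 2^(-2) + 2^(-5) + 2^(-6) + 2^(-7)
    = 0.5 + 0.5 + 0.25 + 0.03125 + 0.015625 + 0.0078125
    = 167/128 = 1.3046875
Since 1.3046875 > 1, Kraft's inequality is NOT satisfied.
A prefix code with these lengths CANNOT exist.

Kraft sum = 1.3046875. Not satisfied.


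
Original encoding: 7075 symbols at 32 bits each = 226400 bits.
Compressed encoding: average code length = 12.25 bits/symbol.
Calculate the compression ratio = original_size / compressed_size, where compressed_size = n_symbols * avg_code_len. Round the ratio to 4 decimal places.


original_size = n_symbols * orig_bits = 7075 * 32 = 226400 bits
compressed_size = n_symbols * avg_code_len = 7075 * 12.25 = 86668.75 bits
ratio = original_size / compressed_size = 226400 / 86668.75 = 2.6122

Compression ratio = 2.6122


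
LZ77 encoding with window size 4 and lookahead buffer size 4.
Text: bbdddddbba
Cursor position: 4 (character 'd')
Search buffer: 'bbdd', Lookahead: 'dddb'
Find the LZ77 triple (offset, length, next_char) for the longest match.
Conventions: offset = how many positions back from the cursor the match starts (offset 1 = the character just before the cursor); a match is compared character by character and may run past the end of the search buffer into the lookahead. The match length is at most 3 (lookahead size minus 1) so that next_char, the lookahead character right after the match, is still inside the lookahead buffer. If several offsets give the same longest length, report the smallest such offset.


Try each offset into the search buffer:
  offset=1 (pos 3, char 'd'): match length 3
  offset=2 (pos 2, char 'd'): match length 3
  offset=3 (pos 1, char 'b'): match length 0
  offset=4 (pos 0, char 'b'): match length 0
Longest match has length 3, found at offsets 1, 2; take the smallest, offset 1.
next_char = character at position 4 + 3 = 7 -> 'b'

Best match: offset=1, length=3 (matching 'ddd' starting at position 3)
LZ77 triple: (1, 3, 'b')


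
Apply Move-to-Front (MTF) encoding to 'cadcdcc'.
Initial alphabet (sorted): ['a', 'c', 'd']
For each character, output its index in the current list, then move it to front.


MTF encoding:
'c': index 1 in ['a', 'c', 'd'] -> ['c', 'a', 'd']
'a': index 1 in ['c', 'a', 'd'] -> ['a', 'c', 'd']
'd': index 2 in ['a', 'c', 'd'] -> ['d', 'a', 'c']
'c': index 2 in ['d', 'a', 'c'] -> ['c', 'd', 'a']
'd': index 1 in ['c', 'd', 'a'] -> ['d', 'c', 'a']
'c': index 1 in ['d', 'c', 'a'] -> ['c', 'd', 'a']
'c': index 0 in ['c', 'd', 'a'] -> ['c', 'd', 'a']


Output: [1, 1, 2, 2, 1, 1, 0]


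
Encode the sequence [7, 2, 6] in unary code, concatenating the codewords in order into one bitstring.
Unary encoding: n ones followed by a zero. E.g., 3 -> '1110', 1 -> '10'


Encode each number as n ones followed by a terminating 0:
  7 -> 11111110 (8 bits)
  2 -> 110 (3 bits)
  6 -> 1111110 (7 bits)
Total length = 8 + 3 + 7 = 18 bits.

Unary([7, 2, 6]) = 111111101101111110 (18 bits)


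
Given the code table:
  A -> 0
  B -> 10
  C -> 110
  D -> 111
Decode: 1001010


Decoding:
10 -> B
0 -> A
10 -> B
10 -> B


Result: BABB


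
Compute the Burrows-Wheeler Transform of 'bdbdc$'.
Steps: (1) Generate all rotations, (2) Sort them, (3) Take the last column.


Rotations (sorted):
  0: $bdbdc -> last char: c
  1: bdbdc$ -> last char: $
  2: bdc$bd -> last char: d
  3: c$bdbd -> last char: d
  4: dbdc$b -> last char: b
  5: dc$bdb -> last char: b


BWT = c$ddbb


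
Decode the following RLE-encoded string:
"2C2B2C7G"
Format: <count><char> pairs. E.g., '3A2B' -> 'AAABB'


Expanding each <count><char> pair:
  2C -> 'CC'
  2B -> 'BB'
  2C -> 'CC'
  7G -> 'GGGGGGG'

Decoded = CCBBCCGGGGGGG


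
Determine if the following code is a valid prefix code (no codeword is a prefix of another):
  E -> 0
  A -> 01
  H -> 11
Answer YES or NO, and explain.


Checking each pair (does one codeword prefix another?):
  E='0' vs A='01': prefix -- VIOLATION

NO -- this is NOT a valid prefix code. E (0) is a prefix of A (01).


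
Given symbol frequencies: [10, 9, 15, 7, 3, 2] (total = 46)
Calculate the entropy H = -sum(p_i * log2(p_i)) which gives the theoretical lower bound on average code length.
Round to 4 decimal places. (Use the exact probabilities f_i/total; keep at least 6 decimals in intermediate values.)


Per-symbol terms -p_i * log2(p_i) with p_i = f_i/46:
  p = 10/46 = 0.217391: log2(p) = -2.201634, -p*log2(p) = 0.478616
  p = 9/46 = 0.195652: log2(p) = -2.353637, -p*log2(p) = 0.460494
  p = 15/46 = 0.326087: log2(p) = -1.616671, -p*log2(p) = 0.527175
  p = 7/46 = 0.152174: log2(p) = -2.716207, -p*log2(p) = 0.413336
  p = 3/46 = 0.065217: log2(p) = -3.938599, -p*log2(p) = 0.256865
  p = 2/46 = 0.043478: log2(p) = -4.523562, -p*log2(p) = 0.196677
H = 0.478616 + 0.460494 + 0.527175 + 0.413336 + 0.256865 + 0.196677 = 2.333163

H = 2.3332 bits/symbol


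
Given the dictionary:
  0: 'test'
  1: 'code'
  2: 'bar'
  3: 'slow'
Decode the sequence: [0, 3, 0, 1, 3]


Look up each index in the dictionary:
  0 -> 'test'
  3 -> 'slow'
  0 -> 'test'
  1 -> 'code'
  3 -> 'slow'

Decoded: "test slow test code slow"


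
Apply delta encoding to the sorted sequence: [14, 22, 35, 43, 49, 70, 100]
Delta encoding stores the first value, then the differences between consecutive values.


First value: 14
Deltas:
  22 - 14 = 8
  35 - 22 = 13
  43 - 35 = 8
  49 - 43 = 6
  70 - 49 = 21
  100 - 70 = 30


Delta encoded: [14, 8, 13, 8, 6, 21, 30]


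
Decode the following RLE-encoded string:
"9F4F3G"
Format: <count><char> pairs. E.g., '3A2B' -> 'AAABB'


Expanding each <count><char> pair:
  9F -> 'FFFFFFFFF'
  4F -> 'FFFF'
  3G -> 'GGG'

Decoded = FFFFFFFFFFFFFGGG


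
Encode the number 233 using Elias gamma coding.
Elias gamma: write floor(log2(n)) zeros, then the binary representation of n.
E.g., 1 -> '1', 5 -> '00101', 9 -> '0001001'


num_bits = floor(log2(233)) + 1 = 8
leading_zeros = num_bits - 1 = 7
binary(233) = 11101001

Elias gamma(233) = '0000000' + '11101001' = 000000011101001 (15 bits)


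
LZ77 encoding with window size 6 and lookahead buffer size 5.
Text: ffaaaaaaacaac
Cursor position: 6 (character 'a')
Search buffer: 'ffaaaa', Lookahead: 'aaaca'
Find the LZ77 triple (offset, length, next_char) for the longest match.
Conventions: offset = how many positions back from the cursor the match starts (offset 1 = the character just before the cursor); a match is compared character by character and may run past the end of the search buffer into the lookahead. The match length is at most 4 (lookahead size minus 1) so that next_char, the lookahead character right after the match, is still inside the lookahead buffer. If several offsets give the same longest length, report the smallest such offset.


Try each offset into the search buffer:
  offset=1 (pos 5, char 'a'): match length 3
  offset=2 (pos 4, char 'a'): match length 3
  offset=3 (pos 3, char 'a'): match length 3
  offset=4 (pos 2, char 'a'): match length 3
  offset=5 (pos 1, char 'f'): match length 0
  offset=6 (pos 0, char 'f'): match length 0
Longest match has length 3, found at offsets 1, 2, 3, 4; take the smallest, offset 1.
next_char = character at position 6 + 3 = 9 -> 'c'

Best match: offset=1, length=3 (matching 'aaa' starting at position 5)
LZ77 triple: (1, 3, 'c')


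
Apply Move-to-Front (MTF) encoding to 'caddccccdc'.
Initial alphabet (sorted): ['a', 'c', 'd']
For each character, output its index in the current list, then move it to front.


MTF encoding:
'c': index 1 in ['a', 'c', 'd'] -> ['c', 'a', 'd']
'a': index 1 in ['c', 'a', 'd'] -> ['a', 'c', 'd']
'd': index 2 in ['a', 'c', 'd'] -> ['d', 'a', 'c']
'd': index 0 in ['d', 'a', 'c'] -> ['d', 'a', 'c']
'c': index 2 in ['d', 'a', 'c'] -> ['c', 'd', 'a']
'c': index 0 in ['c', 'd', 'a'] -> ['c', 'd', 'a']
'c': index 0 in ['c', 'd', 'a'] -> ['c', 'd', 'a']
'c': index 0 in ['c', 'd', 'a'] -> ['c', 'd', 'a']
'd': index 1 in ['c', 'd', 'a'] -> ['d', 'c', 'a']
'c': index 1 in ['d', 'c', 'a'] -> ['c', 'd', 'a']


Output: [1, 1, 2, 0, 2, 0, 0, 0, 1, 1]


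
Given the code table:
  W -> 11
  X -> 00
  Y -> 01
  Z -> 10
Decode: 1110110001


Decoding:
11 -> W
10 -> Z
11 -> W
00 -> X
01 -> Y


Result: WZWXY


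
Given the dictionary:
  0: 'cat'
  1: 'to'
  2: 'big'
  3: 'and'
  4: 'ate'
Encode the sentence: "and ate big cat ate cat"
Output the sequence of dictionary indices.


Look up each word in the dictionary:
  'and' -> 3
  'ate' -> 4
  'big' -> 2
  'cat' -> 0
  'ate' -> 4
  'cat' -> 0

Encoded: [3, 4, 2, 0, 4, 0]


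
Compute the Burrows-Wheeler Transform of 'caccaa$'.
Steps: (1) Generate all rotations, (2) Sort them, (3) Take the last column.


Rotations (sorted):
  0: $caccaa -> last char: a
  1: a$cacca -> last char: a
  2: aa$cacc -> last char: c
  3: accaa$c -> last char: c
  4: caa$cac -> last char: c
  5: caccaa$ -> last char: $
  6: ccaa$ca -> last char: a


BWT = aaccc$a


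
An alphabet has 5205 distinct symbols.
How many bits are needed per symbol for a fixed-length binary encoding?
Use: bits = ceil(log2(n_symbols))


log2(5205) = 12.3457
Bracket: 2^12 = 4096 < 5205 <= 2^13 = 8192
So ceil(log2(5205)) = 13

bits = ceil(log2(5205)) = ceil(12.3457) = 13 bits


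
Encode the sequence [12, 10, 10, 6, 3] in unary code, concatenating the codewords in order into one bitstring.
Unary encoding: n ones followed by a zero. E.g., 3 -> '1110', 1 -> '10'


Encode each number as n ones followed by a terminating 0:
  12 -> 1111111111110 (13 bits)
  10 -> 11111111110 (11 bits)
  10 -> 11111111110 (11 bits)
  6 -> 1111110 (7 bits)
  3 -> 1110 (4 bits)
Total length = 13 + 11 + 11 + 7 + 4 = 46 bits.

Unary([12, 10, 10, 6, 3]) = 1111111111110111111111101111111111011111101110 (46 bits)


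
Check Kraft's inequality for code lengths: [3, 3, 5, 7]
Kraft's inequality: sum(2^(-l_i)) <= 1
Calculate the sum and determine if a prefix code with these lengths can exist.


Sum = 2^(-3) + 2^(-3) + 2^(-5) + 2^(-7)
    = 0.125 + 0.125 + 0.03125 + 0.0078125
    = 37/128 = 0.2890625
Since 0.2890625 <= 1, Kraft's inequality IS satisfied.
A prefix code with these lengths CAN exist.

Kraft sum = 0.2890625. Satisfied.


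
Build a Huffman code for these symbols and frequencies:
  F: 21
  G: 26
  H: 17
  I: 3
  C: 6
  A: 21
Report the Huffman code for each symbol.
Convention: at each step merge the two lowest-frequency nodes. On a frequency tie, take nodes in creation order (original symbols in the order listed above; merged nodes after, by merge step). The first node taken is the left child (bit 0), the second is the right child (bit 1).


Huffman tree construction:
Step 1: Merge I(3) + C(6) = 9
Step 2: Merge (I+C)(9) + H(17) = 26
Step 3: Merge F(21) + A(21) = 42
Step 4: Merge G(26) + ((I+C)+H)(26) = 52
Step 5: Merge (F+A)(42) + (G+((I+C)+H))(52) = 94
Read each symbol's code off the tree from the root (left child = 0, right child = 1).

Codes:
  F: 00 (length 2)
  G: 10 (length 2)
  H: 111 (length 3)
  I: 1100 (length 4)
  C: 1101 (length 4)
  A: 01 (length 2)
Average code length: 223/94 = 2.3723 bits/symbol


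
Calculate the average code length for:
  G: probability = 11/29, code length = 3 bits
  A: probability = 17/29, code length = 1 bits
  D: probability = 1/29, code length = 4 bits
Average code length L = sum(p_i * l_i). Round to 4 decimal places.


Weighted contributions p_i * l_i:
  G: (11/29) * 3 = 33/29
  A: (17/29) * 1 = 17/29
  D: (1/29) * 4 = 4/29
Sum = (33 + 17 + 4)/29 = 54/29

L = 54/29 = 1.8621 bits/symbol


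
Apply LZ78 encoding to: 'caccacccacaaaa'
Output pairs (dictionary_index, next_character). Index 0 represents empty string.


LZ78 encoding steps:
Dictionary: {0: ''}
Step 1: w='' (idx 0), next='c' -> output (0, 'c'), add 'c' as idx 1
Step 2: w='' (idx 0), next='a' -> output (0, 'a'), add 'a' as idx 2
Step 3: w='c' (idx 1), next='c' -> output (1, 'c'), add 'cc' as idx 3
Step 4: w='a' (idx 2), next='c' -> output (2, 'c'), add 'ac' as idx 4
Step 5: w='cc' (idx 3), next='a' -> output (3, 'a'), add 'cca' as idx 5
Step 6: w='c' (idx 1), next='a' -> output (1, 'a'), add 'ca' as idx 6
Step 7: w='a' (idx 2), next='a' -> output (2, 'a'), add 'aa' as idx 7
Step 8: w='a' (idx 2), end of input -> output (2, '')


Encoded: [(0, 'c'), (0, 'a'), (1, 'c'), (2, 'c'), (3, 'a'), (1, 'a'), (2, 'a'), (2, '')]


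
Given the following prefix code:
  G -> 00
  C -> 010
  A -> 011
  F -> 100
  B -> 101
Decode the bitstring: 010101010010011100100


Decoding step by step:
Bits 010 -> C
Bits 101 -> B
Bits 010 -> C
Bits 010 -> C
Bits 011 -> A
Bits 100 -> F
Bits 100 -> F


Decoded message: CBCCAFF


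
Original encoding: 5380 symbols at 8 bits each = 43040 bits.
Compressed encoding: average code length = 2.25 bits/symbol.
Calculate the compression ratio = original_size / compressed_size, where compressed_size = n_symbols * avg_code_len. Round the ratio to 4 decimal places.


original_size = n_symbols * orig_bits = 5380 * 8 = 43040 bits
compressed_size = n_symbols * avg_code_len = 5380 * 2.25 = 12105.0 bits
ratio = original_size / compressed_size = 43040 / 12105.0 = 3.5556

Compression ratio = 3.5556


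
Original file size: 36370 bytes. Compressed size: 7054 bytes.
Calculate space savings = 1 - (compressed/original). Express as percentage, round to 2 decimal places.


ratio = compressed/original = 7054/36370 = 0.193951
savings = 1 - ratio = 1 - 0.193951 = 0.806049
as a percentage: 0.806049 * 100 = 80.6%

Space savings = 1 - 7054/36370 = 80.6%


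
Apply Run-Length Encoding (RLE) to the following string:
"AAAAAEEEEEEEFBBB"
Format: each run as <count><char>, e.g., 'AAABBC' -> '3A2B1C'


Scanning runs left to right:
  i=0: run of 'A' x 5 -> '5A'
  i=5: run of 'E' x 7 -> '7E'
  i=12: run of 'F' x 1 -> '1F'
  i=13: run of 'B' x 3 -> '3B'

RLE = 5A7E1F3B


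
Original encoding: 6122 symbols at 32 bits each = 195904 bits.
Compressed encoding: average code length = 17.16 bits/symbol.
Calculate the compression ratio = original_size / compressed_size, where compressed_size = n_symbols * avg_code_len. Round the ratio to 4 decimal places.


original_size = n_symbols * orig_bits = 6122 * 32 = 195904 bits
compressed_size = n_symbols * avg_code_len = 6122 * 17.16 = 105053.52 bits
ratio = original_size / compressed_size = 195904 / 105053.52 = 1.8648

Compression ratio = 1.8648


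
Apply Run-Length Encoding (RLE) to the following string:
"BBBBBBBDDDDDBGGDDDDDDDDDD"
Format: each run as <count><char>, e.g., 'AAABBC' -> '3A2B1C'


Scanning runs left to right:
  i=0: run of 'B' x 7 -> '7B'
  i=7: run of 'D' x 5 -> '5D'
  i=12: run of 'B' x 1 -> '1B'
  i=13: run of 'G' x 2 -> '2G'
  i=15: run of 'D' x 10 -> '10D'

RLE = 7B5D1B2G10D


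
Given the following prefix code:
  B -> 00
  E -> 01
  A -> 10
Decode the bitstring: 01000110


Decoding step by step:
Bits 01 -> E
Bits 00 -> B
Bits 01 -> E
Bits 10 -> A


Decoded message: EBEA


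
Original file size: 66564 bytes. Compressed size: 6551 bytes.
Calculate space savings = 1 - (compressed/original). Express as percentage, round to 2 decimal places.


ratio = compressed/original = 6551/66564 = 0.098417
savings = 1 - ratio = 1 - 0.098417 = 0.901583
as a percentage: 0.901583 * 100 = 90.16%

Space savings = 1 - 6551/66564 = 90.16%


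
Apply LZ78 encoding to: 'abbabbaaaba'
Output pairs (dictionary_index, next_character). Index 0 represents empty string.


LZ78 encoding steps:
Dictionary: {0: ''}
Step 1: w='' (idx 0), next='a' -> output (0, 'a'), add 'a' as idx 1
Step 2: w='' (idx 0), next='b' -> output (0, 'b'), add 'b' as idx 2
Step 3: w='b' (idx 2), next='a' -> output (2, 'a'), add 'ba' as idx 3
Step 4: w='b' (idx 2), next='b' -> output (2, 'b'), add 'bb' as idx 4
Step 5: w='a' (idx 1), next='a' -> output (1, 'a'), add 'aa' as idx 5
Step 6: w='a' (idx 1), next='b' -> output (1, 'b'), add 'ab' as idx 6
Step 7: w='a' (idx 1), end of input -> output (1, '')


Encoded: [(0, 'a'), (0, 'b'), (2, 'a'), (2, 'b'), (1, 'a'), (1, 'b'), (1, '')]


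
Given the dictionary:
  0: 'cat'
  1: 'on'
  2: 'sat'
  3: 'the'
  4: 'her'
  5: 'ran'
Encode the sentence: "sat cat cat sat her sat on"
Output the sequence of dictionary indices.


Look up each word in the dictionary:
  'sat' -> 2
  'cat' -> 0
  'cat' -> 0
  'sat' -> 2
  'her' -> 4
  'sat' -> 2
  'on' -> 1

Encoded: [2, 0, 0, 2, 4, 2, 1]


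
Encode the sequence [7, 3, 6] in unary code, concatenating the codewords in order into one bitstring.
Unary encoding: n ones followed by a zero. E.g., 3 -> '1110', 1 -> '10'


Encode each number as n ones followed by a terminating 0:
  7 -> 11111110 (8 bits)
  3 -> 1110 (4 bits)
  6 -> 1111110 (7 bits)
Total length = 8 + 4 + 7 = 19 bits.

Unary([7, 3, 6]) = 1111111011101111110 (19 bits)


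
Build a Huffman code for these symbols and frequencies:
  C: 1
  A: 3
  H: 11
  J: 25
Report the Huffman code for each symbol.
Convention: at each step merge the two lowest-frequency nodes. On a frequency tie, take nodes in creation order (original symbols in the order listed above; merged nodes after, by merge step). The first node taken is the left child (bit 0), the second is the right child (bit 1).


Huffman tree construction:
Step 1: Merge C(1) + A(3) = 4
Step 2: Merge (C+A)(4) + H(11) = 15
Step 3: Merge ((C+A)+H)(15) + J(25) = 40
Read each symbol's code off the tree from the root (left child = 0, right child = 1).

Codes:
  C: 000 (length 3)
  A: 001 (length 3)
  H: 01 (length 2)
  J: 1 (length 1)
Average code length: 59/40 = 1.4750 bits/symbol


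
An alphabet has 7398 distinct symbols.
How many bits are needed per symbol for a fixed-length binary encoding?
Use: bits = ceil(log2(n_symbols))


log2(7398) = 12.8529
Bracket: 2^12 = 4096 < 7398 <= 2^13 = 8192
So ceil(log2(7398)) = 13

bits = ceil(log2(7398)) = ceil(12.8529) = 13 bits


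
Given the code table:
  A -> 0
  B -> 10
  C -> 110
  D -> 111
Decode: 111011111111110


Decoding:
111 -> D
0 -> A
111 -> D
111 -> D
111 -> D
10 -> B


Result: DADDDB


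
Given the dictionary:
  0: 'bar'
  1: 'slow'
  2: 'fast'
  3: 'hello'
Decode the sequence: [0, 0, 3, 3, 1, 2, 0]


Look up each index in the dictionary:
  0 -> 'bar'
  0 -> 'bar'
  3 -> 'hello'
  3 -> 'hello'
  1 -> 'slow'
  2 -> 'fast'
  0 -> 'bar'

Decoded: "bar bar hello hello slow fast bar"


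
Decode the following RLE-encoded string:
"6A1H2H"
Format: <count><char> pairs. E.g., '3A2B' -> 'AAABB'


Expanding each <count><char> pair:
  6A -> 'AAAAAA'
  1H -> 'H'
  2H -> 'HH'

Decoded = AAAAAAHHH


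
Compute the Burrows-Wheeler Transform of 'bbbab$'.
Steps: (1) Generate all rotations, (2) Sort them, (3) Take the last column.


Rotations (sorted):
  0: $bbbab -> last char: b
  1: ab$bbb -> last char: b
  2: b$bbba -> last char: a
  3: bab$bb -> last char: b
  4: bbab$b -> last char: b
  5: bbbab$ -> last char: $


BWT = bbabb$


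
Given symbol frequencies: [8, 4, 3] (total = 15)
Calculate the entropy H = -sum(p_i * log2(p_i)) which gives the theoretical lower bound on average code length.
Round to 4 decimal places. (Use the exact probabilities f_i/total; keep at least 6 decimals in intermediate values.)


Per-symbol terms -p_i * log2(p_i) with p_i = f_i/15:
  p = 8/15 = 0.533333: log2(p) = -0.906891, -p*log2(p) = 0.483675
  p = 4/15 = 0.266667: log2(p) = -1.906891, -p*log2(p) = 0.508504
  p = 3/15 = 0.200000: log2(p) = -2.321928, -p*log2(p) = 0.464386
H = 0.483675 + 0.508504 + 0.464386 = 1.456565

H = 1.4566 bits/symbol


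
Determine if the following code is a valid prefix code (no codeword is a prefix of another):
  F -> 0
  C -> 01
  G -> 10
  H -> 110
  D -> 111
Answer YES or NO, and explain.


Checking each pair (does one codeword prefix another?):
  F='0' vs C='01': prefix -- VIOLATION

NO -- this is NOT a valid prefix code. F (0) is a prefix of C (01).


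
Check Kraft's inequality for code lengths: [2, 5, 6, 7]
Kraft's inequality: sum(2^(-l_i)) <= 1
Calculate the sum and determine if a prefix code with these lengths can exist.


Sum = 2^(-2) + 2^(-5) + 2^(-6) + 2^(-7)
    = 0.25 + 0.03125 + 0.015625 + 0.0078125
    = 39/128 = 0.3046875
Since 0.3046875 <= 1, Kraft's inequality IS satisfied.
A prefix code with these lengths CAN exist.

Kraft sum = 0.3046875. Satisfied.


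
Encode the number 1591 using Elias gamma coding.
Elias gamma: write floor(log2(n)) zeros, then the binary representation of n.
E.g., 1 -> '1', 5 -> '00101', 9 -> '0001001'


num_bits = floor(log2(1591)) + 1 = 11
leading_zeros = num_bits - 1 = 10
binary(1591) = 11000110111

Elias gamma(1591) = '0000000000' + '11000110111' = 000000000011000110111 (21 bits)


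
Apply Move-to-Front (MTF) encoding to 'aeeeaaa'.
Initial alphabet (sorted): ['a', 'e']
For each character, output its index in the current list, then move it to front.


MTF encoding:
'a': index 0 in ['a', 'e'] -> ['a', 'e']
'e': index 1 in ['a', 'e'] -> ['e', 'a']
'e': index 0 in ['e', 'a'] -> ['e', 'a']
'e': index 0 in ['e', 'a'] -> ['e', 'a']
'a': index 1 in ['e', 'a'] -> ['a', 'e']
'a': index 0 in ['a', 'e'] -> ['a', 'e']
'a': index 0 in ['a', 'e'] -> ['a', 'e']


Output: [0, 1, 0, 0, 1, 0, 0]


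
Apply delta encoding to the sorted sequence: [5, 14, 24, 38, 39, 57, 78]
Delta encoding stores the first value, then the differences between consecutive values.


First value: 5
Deltas:
  14 - 5 = 9
  24 - 14 = 10
  38 - 24 = 14
  39 - 38 = 1
  57 - 39 = 18
  78 - 57 = 21


Delta encoded: [5, 9, 10, 14, 1, 18, 21]


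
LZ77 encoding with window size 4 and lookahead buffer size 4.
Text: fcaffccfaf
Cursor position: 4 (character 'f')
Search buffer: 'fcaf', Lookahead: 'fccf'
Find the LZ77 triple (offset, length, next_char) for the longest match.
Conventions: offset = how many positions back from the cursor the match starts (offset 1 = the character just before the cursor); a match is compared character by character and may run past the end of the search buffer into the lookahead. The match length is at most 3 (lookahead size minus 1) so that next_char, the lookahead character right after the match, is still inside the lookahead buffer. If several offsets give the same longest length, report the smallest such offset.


Try each offset into the search buffer:
  offset=1 (pos 3, char 'f'): match length 1
  offset=2 (pos 2, char 'a'): match length 0
  offset=3 (pos 1, char 'c'): match length 0
  offset=4 (pos 0, char 'f'): match length 2
Longest match has length 2 at offset 4.
next_char = character at position 4 + 2 = 6 -> 'c'

Best match: offset=4, length=2 (matching 'fc' starting at position 0)
LZ77 triple: (4, 2, 'c')


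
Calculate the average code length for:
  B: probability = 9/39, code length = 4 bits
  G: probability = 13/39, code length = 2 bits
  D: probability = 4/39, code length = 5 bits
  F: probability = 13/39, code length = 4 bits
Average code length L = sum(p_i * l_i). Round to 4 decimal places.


Weighted contributions p_i * l_i:
  B: (9/39) * 4 = 36/39
  G: (13/39) * 2 = 26/39
  D: (4/39) * 5 = 20/39
  F: (13/39) * 4 = 52/39
Sum = (36 + 26 + 20 + 52)/39 = 134/39

L = 134/39 = 3.4359 bits/symbol


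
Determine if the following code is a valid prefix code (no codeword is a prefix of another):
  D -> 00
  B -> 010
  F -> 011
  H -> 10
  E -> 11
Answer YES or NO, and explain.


Checking each pair (does one codeword prefix another?):
  D='00' vs B='010': no prefix
  D='00' vs F='011': no prefix
  D='00' vs H='10': no prefix
  D='00' vs E='11': no prefix
  B='010' vs D='00': no prefix
  B='010' vs F='011': no prefix
  B='010' vs H='10': no prefix
  B='010' vs E='11': no prefix
  F='011' vs D='00': no prefix
  F='011' vs B='010': no prefix
  F='011' vs H='10': no prefix
  F='011' vs E='11': no prefix
  H='10' vs D='00': no prefix
  H='10' vs B='010': no prefix
  H='10' vs F='011': no prefix
  H='10' vs E='11': no prefix
  E='11' vs D='00': no prefix
  E='11' vs B='010': no prefix
  E='11' vs F='011': no prefix
  E='11' vs H='10': no prefix
No violation found over all pairs.

YES -- this is a valid prefix code. No codeword is a prefix of any other codeword.


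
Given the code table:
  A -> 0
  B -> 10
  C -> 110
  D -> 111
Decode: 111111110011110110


Decoding:
111 -> D
111 -> D
110 -> C
0 -> A
111 -> D
10 -> B
110 -> C


Result: DDCADBC


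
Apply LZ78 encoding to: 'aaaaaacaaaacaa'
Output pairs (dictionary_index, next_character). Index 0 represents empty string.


LZ78 encoding steps:
Dictionary: {0: ''}
Step 1: w='' (idx 0), next='a' -> output (0, 'a'), add 'a' as idx 1
Step 2: w='a' (idx 1), next='a' -> output (1, 'a'), add 'aa' as idx 2
Step 3: w='aa' (idx 2), next='a' -> output (2, 'a'), add 'aaa' as idx 3
Step 4: w='' (idx 0), next='c' -> output (0, 'c'), add 'c' as idx 4
Step 5: w='aaa' (idx 3), next='a' -> output (3, 'a'), add 'aaaa' as idx 5
Step 6: w='c' (idx 4), next='a' -> output (4, 'a'), add 'ca' as idx 6
Step 7: w='a' (idx 1), end of input -> output (1, '')


Encoded: [(0, 'a'), (1, 'a'), (2, 'a'), (0, 'c'), (3, 'a'), (4, 'a'), (1, '')]


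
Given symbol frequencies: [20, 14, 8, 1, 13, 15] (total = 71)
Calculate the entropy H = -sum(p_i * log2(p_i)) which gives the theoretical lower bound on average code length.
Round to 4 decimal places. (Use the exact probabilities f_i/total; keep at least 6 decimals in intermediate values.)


Per-symbol terms -p_i * log2(p_i) with p_i = f_i/71:
  p = 20/71 = 0.281690: log2(p) = -1.827819, -p*log2(p) = 0.514879
  p = 14/71 = 0.197183: log2(p) = -2.342392, -p*log2(p) = 0.461880
  p = 8/71 = 0.112676: log2(p) = -3.149747, -p*log2(p) = 0.354901
  p = 1/71 = 0.014085: log2(p) = -6.149747, -p*log2(p) = 0.086616
  p = 13/71 = 0.183099: log2(p) = -2.449307, -p*log2(p) = 0.448465
  p = 15/71 = 0.211268: log2(p) = -2.242857, -p*log2(p) = 0.473843
H = 0.514879 + 0.461880 + 0.354901 + 0.086616 + 0.448465 + 0.473843 = 2.340584

H = 2.3406 bits/symbol


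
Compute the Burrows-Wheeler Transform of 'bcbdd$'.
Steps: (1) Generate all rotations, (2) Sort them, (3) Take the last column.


Rotations (sorted):
  0: $bcbdd -> last char: d
  1: bcbdd$ -> last char: $
  2: bdd$bc -> last char: c
  3: cbdd$b -> last char: b
  4: d$bcbd -> last char: d
  5: dd$bcb -> last char: b


BWT = d$cbdb


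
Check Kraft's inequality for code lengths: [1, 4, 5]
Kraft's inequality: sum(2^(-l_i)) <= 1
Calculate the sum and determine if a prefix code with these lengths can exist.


Sum = 2^(-1) + 2^(-4) + 2^(-5)
    = 0.5 + 0.0625 + 0.03125
    = 19/32 = 0.59375
Since 0.59375 <= 1, Kraft's inequality IS satisfied.
A prefix code with these lengths CAN exist.

Kraft sum = 0.59375. Satisfied.


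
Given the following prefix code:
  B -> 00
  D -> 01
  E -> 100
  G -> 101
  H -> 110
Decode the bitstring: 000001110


Decoding step by step:
Bits 00 -> B
Bits 00 -> B
Bits 01 -> D
Bits 110 -> H


Decoded message: BBDH


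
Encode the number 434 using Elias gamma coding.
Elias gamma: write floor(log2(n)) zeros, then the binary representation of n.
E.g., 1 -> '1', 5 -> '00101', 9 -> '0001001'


num_bits = floor(log2(434)) + 1 = 9
leading_zeros = num_bits - 1 = 8
binary(434) = 110110010

Elias gamma(434) = '00000000' + '110110010' = 00000000110110010 (17 bits)


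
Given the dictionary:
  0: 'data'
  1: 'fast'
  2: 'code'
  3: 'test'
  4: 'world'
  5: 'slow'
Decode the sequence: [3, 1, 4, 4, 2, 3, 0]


Look up each index in the dictionary:
  3 -> 'test'
  1 -> 'fast'
  4 -> 'world'
  4 -> 'world'
  2 -> 'code'
  3 -> 'test'
  0 -> 'data'

Decoded: "test fast world world code test data"


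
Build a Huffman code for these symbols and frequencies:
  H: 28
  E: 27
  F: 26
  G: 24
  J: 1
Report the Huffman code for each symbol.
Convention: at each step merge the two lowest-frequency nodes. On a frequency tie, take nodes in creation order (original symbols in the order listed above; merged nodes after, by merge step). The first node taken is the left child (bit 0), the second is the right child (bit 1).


Huffman tree construction:
Step 1: Merge J(1) + G(24) = 25
Step 2: Merge (J+G)(25) + F(26) = 51
Step 3: Merge E(27) + H(28) = 55
Step 4: Merge ((J+G)+F)(51) + (E+H)(55) = 106
Read each symbol's code off the tree from the root (left child = 0, right child = 1).

Codes:
  H: 11 (length 2)
  E: 10 (length 2)
  F: 01 (length 2)
  G: 001 (length 3)
  J: 000 (length 3)
Average code length: 237/106 = 2.2358 bits/symbol


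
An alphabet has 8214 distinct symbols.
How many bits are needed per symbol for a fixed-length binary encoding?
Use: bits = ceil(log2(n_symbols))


log2(8214) = 13.0039
Bracket: 2^13 = 8192 < 8214 <= 2^14 = 16384
So ceil(log2(8214)) = 14

bits = ceil(log2(8214)) = ceil(13.0039) = 14 bits


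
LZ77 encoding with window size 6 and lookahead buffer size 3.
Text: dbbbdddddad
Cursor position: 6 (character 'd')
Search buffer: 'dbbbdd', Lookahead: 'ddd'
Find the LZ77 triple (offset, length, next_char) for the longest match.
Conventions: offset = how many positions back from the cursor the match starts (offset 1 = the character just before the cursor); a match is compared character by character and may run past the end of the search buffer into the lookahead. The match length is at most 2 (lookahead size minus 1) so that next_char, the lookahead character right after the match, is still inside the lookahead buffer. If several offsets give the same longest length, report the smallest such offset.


Try each offset into the search buffer:
  offset=1 (pos 5, char 'd'): match length 2
  offset=2 (pos 4, char 'd'): match length 2
  offset=3 (pos 3, char 'b'): match length 0
  offset=4 (pos 2, char 'b'): match length 0
  offset=5 (pos 1, char 'b'): match length 0
  offset=6 (pos 0, char 'd'): match length 1
Longest match has length 2, found at offsets 1, 2; take the smallest, offset 1.
next_char = character at position 6 + 2 = 8 -> 'd'

Best match: offset=1, length=2 (matching 'dd' starting at position 5)
LZ77 triple: (1, 2, 'd')


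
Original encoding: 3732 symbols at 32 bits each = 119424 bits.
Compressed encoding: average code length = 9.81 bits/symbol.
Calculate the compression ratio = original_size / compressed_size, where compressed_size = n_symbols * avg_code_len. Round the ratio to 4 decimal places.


original_size = n_symbols * orig_bits = 3732 * 32 = 119424 bits
compressed_size = n_symbols * avg_code_len = 3732 * 9.81 = 36610.92 bits
ratio = original_size / compressed_size = 119424 / 36610.92 = 3.262

Compression ratio = 3.262


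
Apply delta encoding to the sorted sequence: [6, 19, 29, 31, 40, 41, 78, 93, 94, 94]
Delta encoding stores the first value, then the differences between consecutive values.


First value: 6
Deltas:
  19 - 6 = 13
  29 - 19 = 10
  31 - 29 = 2
  40 - 31 = 9
  41 - 40 = 1
  78 - 41 = 37
  93 - 78 = 15
  94 - 93 = 1
  94 - 94 = 0


Delta encoded: [6, 13, 10, 2, 9, 1, 37, 15, 1, 0]


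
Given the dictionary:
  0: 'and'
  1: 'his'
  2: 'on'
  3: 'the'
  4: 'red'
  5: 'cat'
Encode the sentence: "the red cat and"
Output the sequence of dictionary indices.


Look up each word in the dictionary:
  'the' -> 3
  'red' -> 4
  'cat' -> 5
  'and' -> 0

Encoded: [3, 4, 5, 0]


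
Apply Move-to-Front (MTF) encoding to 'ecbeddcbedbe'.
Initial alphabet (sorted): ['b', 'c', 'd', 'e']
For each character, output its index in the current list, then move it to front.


MTF encoding:
'e': index 3 in ['b', 'c', 'd', 'e'] -> ['e', 'b', 'c', 'd']
'c': index 2 in ['e', 'b', 'c', 'd'] -> ['c', 'e', 'b', 'd']
'b': index 2 in ['c', 'e', 'b', 'd'] -> ['b', 'c', 'e', 'd']
'e': index 2 in ['b', 'c', 'e', 'd'] -> ['e', 'b', 'c', 'd']
'd': index 3 in ['e', 'b', 'c', 'd'] -> ['d', 'e', 'b', 'c']
'd': index 0 in ['d', 'e', 'b', 'c'] -> ['d', 'e', 'b', 'c']
'c': index 3 in ['d', 'e', 'b', 'c'] -> ['c', 'd', 'e', 'b']
'b': index 3 in ['c', 'd', 'e', 'b'] -> ['b', 'c', 'd', 'e']
'e': index 3 in ['b', 'c', 'd', 'e'] -> ['e', 'b', 'c', 'd']
'd': index 3 in ['e', 'b', 'c', 'd'] -> ['d', 'e', 'b', 'c']
'b': index 2 in ['d', 'e', 'b', 'c'] -> ['b', 'd', 'e', 'c']
'e': index 2 in ['b', 'd', 'e', 'c'] -> ['e', 'b', 'd', 'c']


Output: [3, 2, 2, 2, 3, 0, 3, 3, 3, 3, 2, 2]


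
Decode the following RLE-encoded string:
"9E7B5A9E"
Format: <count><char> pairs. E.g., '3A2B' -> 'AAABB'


Expanding each <count><char> pair:
  9E -> 'EEEEEEEEE'
  7B -> 'BBBBBBB'
  5A -> 'AAAAA'
  9E -> 'EEEEEEEEE'

Decoded = EEEEEEEEEBBBBBBBAAAAAEEEEEEEEE


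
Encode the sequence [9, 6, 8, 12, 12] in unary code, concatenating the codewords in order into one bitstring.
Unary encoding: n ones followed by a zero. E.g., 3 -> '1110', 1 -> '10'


Encode each number as n ones followed by a terminating 0:
  9 -> 1111111110 (10 bits)
  6 -> 1111110 (7 bits)
  8 -> 111111110 (9 bits)
  12 -> 1111111111110 (13 bits)
  12 -> 1111111111110 (13 bits)
Total length = 10 + 7 + 9 + 13 + 13 = 52 bits.

Unary([9, 6, 8, 12, 12]) = 1111111110111111011111111011111111111101111111111110 (52 bits)


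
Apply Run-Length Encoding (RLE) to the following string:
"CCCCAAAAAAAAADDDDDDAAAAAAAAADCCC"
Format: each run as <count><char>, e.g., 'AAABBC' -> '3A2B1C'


Scanning runs left to right:
  i=0: run of 'C' x 4 -> '4C'
  i=4: run of 'A' x 9 -> '9A'
  i=13: run of 'D' x 6 -> '6D'
  i=19: run of 'A' x 9 -> '9A'
  i=28: run of 'D' x 1 -> '1D'
  i=29: run of 'C' x 3 -> '3C'

RLE = 4C9A6D9A1D3C


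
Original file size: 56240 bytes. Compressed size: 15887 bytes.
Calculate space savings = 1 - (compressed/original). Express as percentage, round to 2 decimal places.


ratio = compressed/original = 15887/56240 = 0.282486
savings = 1 - ratio = 1 - 0.282486 = 0.717514
as a percentage: 0.717514 * 100 = 71.75%

Space savings = 1 - 15887/56240 = 71.75%


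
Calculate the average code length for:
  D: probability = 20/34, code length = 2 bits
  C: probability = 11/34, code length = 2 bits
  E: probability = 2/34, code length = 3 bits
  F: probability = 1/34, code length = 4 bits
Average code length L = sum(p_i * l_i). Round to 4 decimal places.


Weighted contributions p_i * l_i:
  D: (20/34) * 2 = 40/34
  C: (11/34) * 2 = 22/34
  E: (2/34) * 3 = 6/34
  F: (1/34) * 4 = 4/34
Sum = (40 + 22 + 6 + 4)/34 = 72/34

L = 72/34 = 2.1176 bits/symbol


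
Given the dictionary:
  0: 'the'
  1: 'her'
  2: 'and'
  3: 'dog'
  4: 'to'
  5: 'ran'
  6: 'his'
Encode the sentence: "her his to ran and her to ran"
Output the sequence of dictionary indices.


Look up each word in the dictionary:
  'her' -> 1
  'his' -> 6
  'to' -> 4
  'ran' -> 5
  'and' -> 2
  'her' -> 1
  'to' -> 4
  'ran' -> 5

Encoded: [1, 6, 4, 5, 2, 1, 4, 5]


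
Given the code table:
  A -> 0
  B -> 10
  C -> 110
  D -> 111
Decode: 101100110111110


Decoding:
10 -> B
110 -> C
0 -> A
110 -> C
111 -> D
110 -> C


Result: BCACDC


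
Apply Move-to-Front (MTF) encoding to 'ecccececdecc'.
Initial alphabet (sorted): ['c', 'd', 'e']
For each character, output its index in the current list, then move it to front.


MTF encoding:
'e': index 2 in ['c', 'd', 'e'] -> ['e', 'c', 'd']
'c': index 1 in ['e', 'c', 'd'] -> ['c', 'e', 'd']
'c': index 0 in ['c', 'e', 'd'] -> ['c', 'e', 'd']
'c': index 0 in ['c', 'e', 'd'] -> ['c', 'e', 'd']
'e': index 1 in ['c', 'e', 'd'] -> ['e', 'c', 'd']
'c': index 1 in ['e', 'c', 'd'] -> ['c', 'e', 'd']
'e': index 1 in ['c', 'e', 'd'] -> ['e', 'c', 'd']
'c': index 1 in ['e', 'c', 'd'] -> ['c', 'e', 'd']
'd': index 2 in ['c', 'e', 'd'] -> ['d', 'c', 'e']
'e': index 2 in ['d', 'c', 'e'] -> ['e', 'd', 'c']
'c': index 2 in ['e', 'd', 'c'] -> ['c', 'e', 'd']
'c': index 0 in ['c', 'e', 'd'] -> ['c', 'e', 'd']


Output: [2, 1, 0, 0, 1, 1, 1, 1, 2, 2, 2, 0]


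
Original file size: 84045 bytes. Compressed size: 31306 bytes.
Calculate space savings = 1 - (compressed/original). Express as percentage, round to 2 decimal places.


ratio = compressed/original = 31306/84045 = 0.372491
savings = 1 - ratio = 1 - 0.372491 = 0.627509
as a percentage: 0.627509 * 100 = 62.75%

Space savings = 1 - 31306/84045 = 62.75%


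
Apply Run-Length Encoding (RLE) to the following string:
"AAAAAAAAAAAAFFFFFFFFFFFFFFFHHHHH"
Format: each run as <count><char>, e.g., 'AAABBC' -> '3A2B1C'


Scanning runs left to right:
  i=0: run of 'A' x 12 -> '12A'
  i=12: run of 'F' x 15 -> '15F'
  i=27: run of 'H' x 5 -> '5H'

RLE = 12A15F5H
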